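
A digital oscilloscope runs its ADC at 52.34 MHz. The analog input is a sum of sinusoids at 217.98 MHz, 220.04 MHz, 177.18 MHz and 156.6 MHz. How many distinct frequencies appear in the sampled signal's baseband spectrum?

4

fs/2 = 26.17 MHz.
217.98 MHz mod fs = 8.62 MHz.
8.62 MHz ≤ fs/2 = 26.17 MHz, appears at 8.62 MHz.
220.04 MHz mod fs = 10.68 MHz.
10.68 MHz ≤ fs/2 = 26.17 MHz, appears at 10.68 MHz.
177.18 MHz mod fs = 20.16 MHz.
20.16 MHz ≤ fs/2 = 26.17 MHz, appears at 20.16 MHz.
156.6 MHz mod fs = 51.92 MHz.
51.92 MHz > fs/2 = 26.17 MHz, folds to fs − 51.92 MHz = 0.42 MHz.
Distinct values: {0.42 MHz, 8.62 MHz, 10.68 MHz, 20.16 MHz} → 4.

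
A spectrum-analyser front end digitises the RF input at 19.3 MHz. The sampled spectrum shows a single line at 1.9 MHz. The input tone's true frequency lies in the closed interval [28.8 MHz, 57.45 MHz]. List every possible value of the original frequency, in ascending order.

Frequencies that alias to 1.9 MHz are k·fs ± 1.9 MHz for integer k ≥ 0.
k=0: 1.9 MHz.
k=1: 17.4 MHz, 21.2 MHz.
k=2: 36.7 MHz, 40.5 MHz.
k=3: 56 MHz, 59.8 MHz.
k=4: 75.3 MHz, 79.1 MHz.
Within [28.8 MHz, 57.45 MHz]: 36.7 MHz, 40.5 MHz, 56 MHz.

36.7 MHz, 40.5 MHz, 56 MHz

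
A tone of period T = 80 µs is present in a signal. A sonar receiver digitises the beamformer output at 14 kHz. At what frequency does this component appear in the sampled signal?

1.5 kHz

T = 80 µs → f = 1/T = 12.5 kHz.
12.5 kHz > fs/2 = 7 kHz, folds to fs − 12.5 kHz = 1.5 kHz.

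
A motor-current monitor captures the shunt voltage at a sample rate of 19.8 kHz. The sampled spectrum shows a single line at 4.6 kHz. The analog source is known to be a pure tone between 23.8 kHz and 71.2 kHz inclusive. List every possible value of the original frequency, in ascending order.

Frequencies that alias to 4.6 kHz are k·fs ± 4.6 kHz for integer k ≥ 0.
k=0: 4.6 kHz.
k=1: 15.2 kHz, 24.4 kHz.
k=2: 35 kHz, 44.2 kHz.
k=3: 54.8 kHz, 64 kHz.
k=4: 74.6 kHz, 83.8 kHz.
Within [23.8 kHz, 71.2 kHz]: 24.4 kHz, 35 kHz, 44.2 kHz, 54.8 kHz, 64 kHz.

24.4 kHz, 35 kHz, 44.2 kHz, 54.8 kHz, 64 kHz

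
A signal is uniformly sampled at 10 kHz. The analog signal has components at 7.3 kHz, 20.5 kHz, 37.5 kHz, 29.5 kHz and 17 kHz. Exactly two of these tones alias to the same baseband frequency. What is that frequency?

0.5 kHz

fs/2 = 5 kHz.
7.3 kHz > fs/2 = 5 kHz, folds to fs − 7.3 kHz = 2.7 kHz.
20.5 kHz mod fs = 0.5 kHz.
0.5 kHz ≤ fs/2 = 5 kHz, appears at 0.5 kHz.
37.5 kHz mod fs = 7.5 kHz.
7.5 kHz > fs/2 = 5 kHz, folds to fs − 7.5 kHz = 2.5 kHz.
29.5 kHz mod fs = 9.5 kHz.
9.5 kHz > fs/2 = 5 kHz, folds to fs − 9.5 kHz = 0.5 kHz.
17 kHz mod fs = 7 kHz.
7 kHz > fs/2 = 5 kHz, folds to fs − 7 kHz = 3 kHz.
20.5 kHz and 29.5 kHz both map to 0.5 kHz.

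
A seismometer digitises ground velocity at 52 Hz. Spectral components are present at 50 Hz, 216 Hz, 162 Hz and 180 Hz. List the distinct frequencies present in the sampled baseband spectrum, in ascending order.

fs/2 = 26 Hz.
50 Hz > fs/2 = 26 Hz, folds to fs − 50 Hz = 2 Hz.
216 Hz mod fs = 8 Hz.
8 Hz ≤ fs/2 = 26 Hz, appears at 8 Hz.
162 Hz mod fs = 6 Hz.
6 Hz ≤ fs/2 = 26 Hz, appears at 6 Hz.
180 Hz mod fs = 24 Hz.
24 Hz ≤ fs/2 = 26 Hz, appears at 24 Hz.
Distinct values: {2 Hz, 6 Hz, 8 Hz, 24 Hz}.

2 Hz, 6 Hz, 8 Hz, 24 Hz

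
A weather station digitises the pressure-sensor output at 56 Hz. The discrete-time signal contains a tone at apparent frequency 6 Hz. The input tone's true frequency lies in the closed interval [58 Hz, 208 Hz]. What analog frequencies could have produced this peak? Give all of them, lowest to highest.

62 Hz, 106 Hz, 118 Hz, 162 Hz, 174 Hz

Frequencies that alias to 6 Hz are k·fs ± 6 Hz for integer k ≥ 0.
k=0: 6 Hz.
k=1: 50 Hz, 62 Hz.
k=2: 106 Hz, 118 Hz.
k=3: 162 Hz, 174 Hz.
k=4: 218 Hz, 230 Hz.
Within [58 Hz, 208 Hz]: 62 Hz, 106 Hz, 118 Hz, 162 Hz, 174 Hz.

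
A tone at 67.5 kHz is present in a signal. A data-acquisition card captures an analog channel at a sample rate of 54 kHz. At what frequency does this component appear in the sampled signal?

67.5 kHz mod fs = 13.5 kHz.
13.5 kHz ≤ fs/2 = 27 kHz, appears at 13.5 kHz.

13.5 kHz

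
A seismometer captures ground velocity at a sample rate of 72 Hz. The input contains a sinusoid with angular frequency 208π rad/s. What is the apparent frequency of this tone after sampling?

32 Hz

ω = 208π rad/s → f = ω/(2π) = 104 Hz.
104 Hz mod fs = 32 Hz.
32 Hz ≤ fs/2 = 36 Hz, appears at 32 Hz.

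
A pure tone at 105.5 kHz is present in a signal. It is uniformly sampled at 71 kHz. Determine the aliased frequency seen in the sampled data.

105.5 kHz mod fs = 34.5 kHz.
34.5 kHz ≤ fs/2 = 35.5 kHz, appears at 34.5 kHz.

34.5 kHz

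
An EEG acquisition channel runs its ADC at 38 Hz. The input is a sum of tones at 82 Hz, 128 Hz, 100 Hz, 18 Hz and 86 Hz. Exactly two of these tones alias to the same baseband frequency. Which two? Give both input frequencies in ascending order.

100 Hz, 128 Hz

fs/2 = 19 Hz.
82 Hz mod fs = 6 Hz.
6 Hz ≤ fs/2 = 19 Hz, appears at 6 Hz.
128 Hz mod fs = 14 Hz.
14 Hz ≤ fs/2 = 19 Hz, appears at 14 Hz.
100 Hz mod fs = 24 Hz.
24 Hz > fs/2 = 19 Hz, folds to fs − 24 Hz = 14 Hz.
18 Hz ≤ fs/2 = 19 Hz, passes unchanged.
86 Hz mod fs = 10 Hz.
10 Hz ≤ fs/2 = 19 Hz, appears at 10 Hz.
100 Hz and 128 Hz both map to 14 Hz.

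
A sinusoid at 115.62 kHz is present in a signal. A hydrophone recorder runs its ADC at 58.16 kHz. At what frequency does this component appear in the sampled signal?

0.7 kHz

115.62 kHz mod fs = 57.46 kHz.
57.46 kHz > fs/2 = 29.08 kHz, folds to fs − 57.46 kHz = 0.7 kHz.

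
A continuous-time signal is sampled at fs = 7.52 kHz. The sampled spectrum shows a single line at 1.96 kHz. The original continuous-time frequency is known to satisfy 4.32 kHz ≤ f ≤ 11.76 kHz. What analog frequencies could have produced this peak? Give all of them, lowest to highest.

Frequencies that alias to 1.96 kHz are k·fs ± 1.96 kHz for integer k ≥ 0.
k=0: 1.96 kHz.
k=1: 5.56 kHz, 9.48 kHz.
k=2: 13.08 kHz, 17 kHz.
Within [4.32 kHz, 11.76 kHz]: 5.56 kHz, 9.48 kHz.

5.56 kHz, 9.48 kHz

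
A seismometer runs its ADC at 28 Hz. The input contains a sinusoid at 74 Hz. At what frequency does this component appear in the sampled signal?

74 Hz mod fs = 18 Hz.
18 Hz > fs/2 = 14 Hz, folds to fs − 18 Hz = 10 Hz.

10 Hz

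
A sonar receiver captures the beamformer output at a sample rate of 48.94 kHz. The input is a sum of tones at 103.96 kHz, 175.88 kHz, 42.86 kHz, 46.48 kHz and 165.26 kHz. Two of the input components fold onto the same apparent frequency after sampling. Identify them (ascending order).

42.86 kHz, 103.96 kHz

fs/2 = 24.47 kHz.
103.96 kHz mod fs = 6.08 kHz.
6.08 kHz ≤ fs/2 = 24.47 kHz, appears at 6.08 kHz.
175.88 kHz mod fs = 29.06 kHz.
29.06 kHz > fs/2 = 24.47 kHz, folds to fs − 29.06 kHz = 19.88 kHz.
42.86 kHz > fs/2 = 24.47 kHz, folds to fs − 42.86 kHz = 6.08 kHz.
46.48 kHz > fs/2 = 24.47 kHz, folds to fs − 46.48 kHz = 2.46 kHz.
165.26 kHz mod fs = 18.44 kHz.
18.44 kHz ≤ fs/2 = 24.47 kHz, appears at 18.44 kHz.
42.86 kHz and 103.96 kHz both map to 6.08 kHz.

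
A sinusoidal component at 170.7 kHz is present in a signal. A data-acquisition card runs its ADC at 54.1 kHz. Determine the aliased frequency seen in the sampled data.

8.4 kHz

170.7 kHz mod fs = 8.4 kHz.
8.4 kHz ≤ fs/2 = 27.05 kHz, appears at 8.4 kHz.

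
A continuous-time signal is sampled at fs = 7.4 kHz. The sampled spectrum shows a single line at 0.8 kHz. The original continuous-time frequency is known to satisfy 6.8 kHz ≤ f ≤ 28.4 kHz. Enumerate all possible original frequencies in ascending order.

Frequencies that alias to 0.8 kHz are k·fs ± 0.8 kHz for integer k ≥ 0.
k=0: 0.8 kHz.
k=1: 6.6 kHz, 8.2 kHz.
k=2: 14 kHz, 15.6 kHz.
k=3: 21.4 kHz, 23 kHz.
k=4: 28.8 kHz, 30.4 kHz.
Within [6.8 kHz, 28.4 kHz]: 8.2 kHz, 14 kHz, 15.6 kHz, 21.4 kHz, 23 kHz.

8.2 kHz, 14 kHz, 15.6 kHz, 21.4 kHz, 23 kHz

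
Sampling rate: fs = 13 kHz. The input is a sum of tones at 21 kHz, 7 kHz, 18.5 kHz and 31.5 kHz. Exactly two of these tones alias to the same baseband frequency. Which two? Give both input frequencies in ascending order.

fs/2 = 6.5 kHz.
21 kHz mod fs = 8 kHz.
8 kHz > fs/2 = 6.5 kHz, folds to fs − 8 kHz = 5 kHz.
7 kHz > fs/2 = 6.5 kHz, folds to fs − 7 kHz = 6 kHz.
18.5 kHz mod fs = 5.5 kHz.
5.5 kHz ≤ fs/2 = 6.5 kHz, appears at 5.5 kHz.
31.5 kHz mod fs = 5.5 kHz.
5.5 kHz ≤ fs/2 = 6.5 kHz, appears at 5.5 kHz.
18.5 kHz and 31.5 kHz both map to 5.5 kHz.

18.5 kHz, 31.5 kHz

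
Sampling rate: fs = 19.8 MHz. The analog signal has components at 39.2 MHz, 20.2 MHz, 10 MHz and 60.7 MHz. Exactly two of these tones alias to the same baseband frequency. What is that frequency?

0.4 MHz

fs/2 = 9.9 MHz.
39.2 MHz mod fs = 19.4 MHz.
19.4 MHz > fs/2 = 9.9 MHz, folds to fs − 19.4 MHz = 0.4 MHz.
20.2 MHz mod fs = 0.4 MHz.
0.4 MHz ≤ fs/2 = 9.9 MHz, appears at 0.4 MHz.
10 MHz > fs/2 = 9.9 MHz, folds to fs − 10 MHz = 9.8 MHz.
60.7 MHz mod fs = 1.3 MHz.
1.3 MHz ≤ fs/2 = 9.9 MHz, appears at 1.3 MHz.
20.2 MHz and 39.2 MHz both map to 0.4 MHz.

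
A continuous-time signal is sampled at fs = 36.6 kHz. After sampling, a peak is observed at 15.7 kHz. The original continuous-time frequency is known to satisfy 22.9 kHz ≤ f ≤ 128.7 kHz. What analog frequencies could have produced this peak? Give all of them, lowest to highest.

Frequencies that alias to 15.7 kHz are k·fs ± 15.7 kHz for integer k ≥ 0.
k=0: 15.7 kHz.
k=1: 20.9 kHz, 52.3 kHz.
k=2: 57.5 kHz, 88.9 kHz.
k=3: 94.1 kHz, 125.5 kHz.
k=4: 130.7 kHz, 162.1 kHz.
Within [22.9 kHz, 128.7 kHz]: 52.3 kHz, 57.5 kHz, 88.9 kHz, 94.1 kHz, 125.5 kHz.

52.3 kHz, 57.5 kHz, 88.9 kHz, 94.1 kHz, 125.5 kHz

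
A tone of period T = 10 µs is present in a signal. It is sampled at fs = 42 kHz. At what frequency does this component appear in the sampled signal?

T = 10 µs → f = 1/T = 100 kHz.
100 kHz mod fs = 16 kHz.
16 kHz ≤ fs/2 = 21 kHz, appears at 16 kHz.

16 kHz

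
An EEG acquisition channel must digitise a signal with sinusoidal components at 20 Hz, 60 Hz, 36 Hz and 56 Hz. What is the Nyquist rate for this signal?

Highest-frequency component: 60 Hz.
Nyquist rate = 2 × 60 Hz = 120 Hz.

120 Hz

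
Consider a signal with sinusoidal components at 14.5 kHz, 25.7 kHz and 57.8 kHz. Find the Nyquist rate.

115.6 kHz

Highest-frequency component: 57.8 kHz.
Nyquist rate = 2 × 57.8 kHz = 115.6 kHz.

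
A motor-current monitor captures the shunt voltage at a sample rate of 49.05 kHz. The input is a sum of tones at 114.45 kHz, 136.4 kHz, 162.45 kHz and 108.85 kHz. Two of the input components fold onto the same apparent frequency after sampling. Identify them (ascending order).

fs/2 = 24.525 kHz.
114.45 kHz mod fs = 16.35 kHz.
16.35 kHz ≤ fs/2 = 24.525 kHz, appears at 16.35 kHz.
136.4 kHz mod fs = 38.3 kHz.
38.3 kHz > fs/2 = 24.525 kHz, folds to fs − 38.3 kHz = 10.75 kHz.
162.45 kHz mod fs = 15.3 kHz.
15.3 kHz ≤ fs/2 = 24.525 kHz, appears at 15.3 kHz.
108.85 kHz mod fs = 10.75 kHz.
10.75 kHz ≤ fs/2 = 24.525 kHz, appears at 10.75 kHz.
108.85 kHz and 136.4 kHz both map to 10.75 kHz.

108.85 kHz, 136.4 kHz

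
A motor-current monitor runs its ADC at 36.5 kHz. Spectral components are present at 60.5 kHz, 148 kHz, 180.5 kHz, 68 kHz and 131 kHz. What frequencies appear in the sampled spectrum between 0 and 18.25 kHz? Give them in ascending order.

fs/2 = 18.25 kHz.
60.5 kHz mod fs = 24 kHz.
24 kHz > fs/2 = 18.25 kHz, folds to fs − 24 kHz = 12.5 kHz.
148 kHz mod fs = 2 kHz.
2 kHz ≤ fs/2 = 18.25 kHz, appears at 2 kHz.
180.5 kHz mod fs = 34.5 kHz.
34.5 kHz > fs/2 = 18.25 kHz, folds to fs − 34.5 kHz = 2 kHz.
68 kHz mod fs = 31.5 kHz.
31.5 kHz > fs/2 = 18.25 kHz, folds to fs − 31.5 kHz = 5 kHz.
131 kHz mod fs = 21.5 kHz.
21.5 kHz > fs/2 = 18.25 kHz, folds to fs − 21.5 kHz = 15 kHz.
Distinct values: {2 kHz, 5 kHz, 12.5 kHz, 15 kHz}.

2 kHz, 5 kHz, 12.5 kHz, 15 kHz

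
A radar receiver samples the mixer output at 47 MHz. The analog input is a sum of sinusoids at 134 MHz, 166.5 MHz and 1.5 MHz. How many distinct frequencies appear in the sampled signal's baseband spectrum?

fs/2 = 23.5 MHz.
134 MHz mod fs = 40 MHz.
40 MHz > fs/2 = 23.5 MHz, folds to fs − 40 MHz = 7 MHz.
166.5 MHz mod fs = 25.5 MHz.
25.5 MHz > fs/2 = 23.5 MHz, folds to fs − 25.5 MHz = 21.5 MHz.
1.5 MHz ≤ fs/2 = 23.5 MHz, passes unchanged.
Distinct values: {1.5 MHz, 7 MHz, 21.5 MHz} → 3.

3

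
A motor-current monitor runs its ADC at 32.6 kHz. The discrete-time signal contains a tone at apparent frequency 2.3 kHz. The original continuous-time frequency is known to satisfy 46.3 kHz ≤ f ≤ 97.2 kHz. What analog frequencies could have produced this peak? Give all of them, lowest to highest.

62.9 kHz, 67.5 kHz, 95.5 kHz

Frequencies that alias to 2.3 kHz are k·fs ± 2.3 kHz for integer k ≥ 0.
k=0: 2.3 kHz.
k=1: 30.3 kHz, 34.9 kHz.
k=2: 62.9 kHz, 67.5 kHz.
k=3: 95.5 kHz, 100.1 kHz.
k=4: 128.1 kHz, 132.7 kHz.
Within [46.3 kHz, 97.2 kHz]: 62.9 kHz, 67.5 kHz, 95.5 kHz.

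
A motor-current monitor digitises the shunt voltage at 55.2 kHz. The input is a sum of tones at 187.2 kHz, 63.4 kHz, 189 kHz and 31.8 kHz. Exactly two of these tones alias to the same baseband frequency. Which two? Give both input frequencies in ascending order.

fs/2 = 27.6 kHz.
187.2 kHz mod fs = 21.6 kHz.
21.6 kHz ≤ fs/2 = 27.6 kHz, appears at 21.6 kHz.
63.4 kHz mod fs = 8.2 kHz.
8.2 kHz ≤ fs/2 = 27.6 kHz, appears at 8.2 kHz.
189 kHz mod fs = 23.4 kHz.
23.4 kHz ≤ fs/2 = 27.6 kHz, appears at 23.4 kHz.
31.8 kHz > fs/2 = 27.6 kHz, folds to fs − 31.8 kHz = 23.4 kHz.
31.8 kHz and 189 kHz both map to 23.4 kHz.

31.8 kHz, 189 kHz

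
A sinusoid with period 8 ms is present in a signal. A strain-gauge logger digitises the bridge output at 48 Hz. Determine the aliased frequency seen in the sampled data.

T = 8 ms → f = 1/T = 125 Hz.
125 Hz mod fs = 29 Hz.
29 Hz > fs/2 = 24 Hz, folds to fs − 29 Hz = 19 Hz.

19 Hz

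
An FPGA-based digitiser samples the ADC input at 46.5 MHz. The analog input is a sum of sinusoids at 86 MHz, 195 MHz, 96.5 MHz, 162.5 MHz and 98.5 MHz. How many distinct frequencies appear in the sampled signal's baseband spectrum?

5

fs/2 = 23.25 MHz.
86 MHz mod fs = 39.5 MHz.
39.5 MHz > fs/2 = 23.25 MHz, folds to fs − 39.5 MHz = 7 MHz.
195 MHz mod fs = 9 MHz.
9 MHz ≤ fs/2 = 23.25 MHz, appears at 9 MHz.
96.5 MHz mod fs = 3.5 MHz.
3.5 MHz ≤ fs/2 = 23.25 MHz, appears at 3.5 MHz.
162.5 MHz mod fs = 23 MHz.
23 MHz ≤ fs/2 = 23.25 MHz, appears at 23 MHz.
98.5 MHz mod fs = 5.5 MHz.
5.5 MHz ≤ fs/2 = 23.25 MHz, appears at 5.5 MHz.
Distinct values: {3.5 MHz, 5.5 MHz, 7 MHz, 9 MHz, 23 MHz} → 5.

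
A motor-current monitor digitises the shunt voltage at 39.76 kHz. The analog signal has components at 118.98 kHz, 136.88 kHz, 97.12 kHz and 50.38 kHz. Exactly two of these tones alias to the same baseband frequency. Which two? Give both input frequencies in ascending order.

97.12 kHz, 136.88 kHz

fs/2 = 19.88 kHz.
118.98 kHz mod fs = 39.46 kHz.
39.46 kHz > fs/2 = 19.88 kHz, folds to fs − 39.46 kHz = 0.3 kHz.
136.88 kHz mod fs = 17.6 kHz.
17.6 kHz ≤ fs/2 = 19.88 kHz, appears at 17.6 kHz.
97.12 kHz mod fs = 17.6 kHz.
17.6 kHz ≤ fs/2 = 19.88 kHz, appears at 17.6 kHz.
50.38 kHz mod fs = 10.62 kHz.
10.62 kHz ≤ fs/2 = 19.88 kHz, appears at 10.62 kHz.
97.12 kHz and 136.88 kHz both map to 17.6 kHz.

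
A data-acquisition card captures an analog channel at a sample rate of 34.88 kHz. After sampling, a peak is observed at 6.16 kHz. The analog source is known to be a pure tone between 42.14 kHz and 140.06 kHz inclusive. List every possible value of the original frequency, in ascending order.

Frequencies that alias to 6.16 kHz are k·fs ± 6.16 kHz for integer k ≥ 0.
k=0: 6.16 kHz.
k=1: 28.72 kHz, 41.04 kHz.
k=2: 63.6 kHz, 75.92 kHz.
k=3: 98.48 kHz, 110.8 kHz.
k=4: 133.36 kHz, 145.68 kHz.
k=5: 168.24 kHz, 180.56 kHz.
Within [42.14 kHz, 140.06 kHz]: 63.6 kHz, 75.92 kHz, 98.48 kHz, 110.8 kHz, 133.36 kHz.

63.6 kHz, 75.92 kHz, 98.48 kHz, 110.8 kHz, 133.36 kHz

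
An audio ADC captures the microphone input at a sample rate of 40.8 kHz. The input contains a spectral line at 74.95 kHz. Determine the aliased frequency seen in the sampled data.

6.65 kHz

74.95 kHz mod fs = 34.15 kHz.
34.15 kHz > fs/2 = 20.4 kHz, folds to fs − 34.15 kHz = 6.65 kHz.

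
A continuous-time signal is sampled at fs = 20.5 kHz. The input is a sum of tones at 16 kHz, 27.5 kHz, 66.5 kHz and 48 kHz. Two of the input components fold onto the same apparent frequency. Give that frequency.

fs/2 = 10.25 kHz.
16 kHz > fs/2 = 10.25 kHz, folds to fs − 16 kHz = 4.5 kHz.
27.5 kHz mod fs = 7 kHz.
7 kHz ≤ fs/2 = 10.25 kHz, appears at 7 kHz.
66.5 kHz mod fs = 5 kHz.
5 kHz ≤ fs/2 = 10.25 kHz, appears at 5 kHz.
48 kHz mod fs = 7 kHz.
7 kHz ≤ fs/2 = 10.25 kHz, appears at 7 kHz.
27.5 kHz and 48 kHz both map to 7 kHz.

7 kHz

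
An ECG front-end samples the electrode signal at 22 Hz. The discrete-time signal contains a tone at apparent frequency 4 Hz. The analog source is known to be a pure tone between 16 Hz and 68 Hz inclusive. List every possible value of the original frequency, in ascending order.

18 Hz, 26 Hz, 40 Hz, 48 Hz, 62 Hz

Frequencies that alias to 4 Hz are k·fs ± 4 Hz for integer k ≥ 0.
k=0: 4 Hz.
k=1: 18 Hz, 26 Hz.
k=2: 40 Hz, 48 Hz.
k=3: 62 Hz, 70 Hz.
k=4: 84 Hz, 92 Hz.
Within [16 Hz, 68 Hz]: 18 Hz, 26 Hz, 40 Hz, 48 Hz, 62 Hz.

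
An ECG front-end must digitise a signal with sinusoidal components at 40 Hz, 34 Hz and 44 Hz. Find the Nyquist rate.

Highest-frequency component: 44 Hz.
Nyquist rate = 2 × 44 Hz = 88 Hz.

88 Hz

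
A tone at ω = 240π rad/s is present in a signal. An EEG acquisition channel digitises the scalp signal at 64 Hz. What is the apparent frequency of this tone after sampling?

8 Hz

ω = 240π rad/s → f = ω/(2π) = 120 Hz.
120 Hz mod fs = 56 Hz.
56 Hz > fs/2 = 32 Hz, folds to fs − 56 Hz = 8 Hz.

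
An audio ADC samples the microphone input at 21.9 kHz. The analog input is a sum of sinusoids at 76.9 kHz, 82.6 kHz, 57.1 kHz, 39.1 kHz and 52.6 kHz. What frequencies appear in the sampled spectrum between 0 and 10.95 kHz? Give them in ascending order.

fs/2 = 10.95 kHz.
76.9 kHz mod fs = 11.2 kHz.
11.2 kHz > fs/2 = 10.95 kHz, folds to fs − 11.2 kHz = 10.7 kHz.
82.6 kHz mod fs = 16.9 kHz.
16.9 kHz > fs/2 = 10.95 kHz, folds to fs − 16.9 kHz = 5 kHz.
57.1 kHz mod fs = 13.3 kHz.
13.3 kHz > fs/2 = 10.95 kHz, folds to fs − 13.3 kHz = 8.6 kHz.
39.1 kHz mod fs = 17.2 kHz.
17.2 kHz > fs/2 = 10.95 kHz, folds to fs − 17.2 kHz = 4.7 kHz.
52.6 kHz mod fs = 8.8 kHz.
8.8 kHz ≤ fs/2 = 10.95 kHz, appears at 8.8 kHz.
Distinct values: {4.7 kHz, 5 kHz, 8.6 kHz, 8.8 kHz, 10.7 kHz}.

4.7 kHz, 5 kHz, 8.6 kHz, 8.8 kHz, 10.7 kHz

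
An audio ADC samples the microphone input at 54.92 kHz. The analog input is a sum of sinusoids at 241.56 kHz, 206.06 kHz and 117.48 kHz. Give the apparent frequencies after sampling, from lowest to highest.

fs/2 = 27.46 kHz.
241.56 kHz mod fs = 21.88 kHz.
21.88 kHz ≤ fs/2 = 27.46 kHz, appears at 21.88 kHz.
206.06 kHz mod fs = 41.3 kHz.
41.3 kHz > fs/2 = 27.46 kHz, folds to fs − 41.3 kHz = 13.62 kHz.
117.48 kHz mod fs = 7.64 kHz.
7.64 kHz ≤ fs/2 = 27.46 kHz, appears at 7.64 kHz.
Distinct values: {7.64 kHz, 13.62 kHz, 21.88 kHz}.

7.64 kHz, 13.62 kHz, 21.88 kHz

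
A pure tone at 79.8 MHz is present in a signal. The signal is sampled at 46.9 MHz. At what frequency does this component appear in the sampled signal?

14 MHz

79.8 MHz mod fs = 32.9 MHz.
32.9 MHz > fs/2 = 23.45 MHz, folds to fs − 32.9 MHz = 14 MHz.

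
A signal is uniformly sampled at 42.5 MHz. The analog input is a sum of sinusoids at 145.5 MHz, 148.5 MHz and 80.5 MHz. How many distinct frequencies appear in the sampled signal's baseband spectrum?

fs/2 = 21.25 MHz.
145.5 MHz mod fs = 18 MHz.
18 MHz ≤ fs/2 = 21.25 MHz, appears at 18 MHz.
148.5 MHz mod fs = 21 MHz.
21 MHz ≤ fs/2 = 21.25 MHz, appears at 21 MHz.
80.5 MHz mod fs = 38 MHz.
38 MHz > fs/2 = 21.25 MHz, folds to fs − 38 MHz = 4.5 MHz.
Distinct values: {4.5 MHz, 18 MHz, 21 MHz} → 3.

3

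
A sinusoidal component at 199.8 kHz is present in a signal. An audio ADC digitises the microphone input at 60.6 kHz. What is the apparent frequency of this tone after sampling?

18 kHz

199.8 kHz mod fs = 18 kHz.
18 kHz ≤ fs/2 = 30.3 kHz, appears at 18 kHz.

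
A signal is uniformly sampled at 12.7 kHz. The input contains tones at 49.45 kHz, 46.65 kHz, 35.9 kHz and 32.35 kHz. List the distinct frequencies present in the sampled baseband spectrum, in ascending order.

1.35 kHz, 2.2 kHz, 4.15 kHz, 5.75 kHz

fs/2 = 6.35 kHz.
49.45 kHz mod fs = 11.35 kHz.
11.35 kHz > fs/2 = 6.35 kHz, folds to fs − 11.35 kHz = 1.35 kHz.
46.65 kHz mod fs = 8.55 kHz.
8.55 kHz > fs/2 = 6.35 kHz, folds to fs − 8.55 kHz = 4.15 kHz.
35.9 kHz mod fs = 10.5 kHz.
10.5 kHz > fs/2 = 6.35 kHz, folds to fs − 10.5 kHz = 2.2 kHz.
32.35 kHz mod fs = 6.95 kHz.
6.95 kHz > fs/2 = 6.35 kHz, folds to fs − 6.95 kHz = 5.75 kHz.
Distinct values: {1.35 kHz, 2.2 kHz, 4.15 kHz, 5.75 kHz}.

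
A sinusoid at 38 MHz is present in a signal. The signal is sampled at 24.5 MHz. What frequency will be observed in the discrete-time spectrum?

38 MHz mod fs = 13.5 MHz.
13.5 MHz > fs/2 = 12.25 MHz, folds to fs − 13.5 MHz = 11 MHz.

11 MHz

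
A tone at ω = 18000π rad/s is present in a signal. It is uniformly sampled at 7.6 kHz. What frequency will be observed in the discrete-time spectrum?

1.4 kHz

ω = 18000π rad/s → f = ω/(2π) = 9000 Hz = 9 kHz.
9 kHz mod fs = 1.4 kHz.
1.4 kHz ≤ fs/2 = 3.8 kHz, appears at 1.4 kHz.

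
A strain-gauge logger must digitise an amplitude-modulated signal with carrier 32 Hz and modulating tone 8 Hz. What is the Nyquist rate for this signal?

80 Hz

AM sidebands sit at fc ± fm = 24 Hz and 40 Hz.
Highest-frequency component: 40 Hz.
Nyquist rate = 2 × 40 Hz = 80 Hz.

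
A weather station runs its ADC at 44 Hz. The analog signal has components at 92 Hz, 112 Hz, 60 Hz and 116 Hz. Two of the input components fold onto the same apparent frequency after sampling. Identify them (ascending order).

fs/2 = 22 Hz.
92 Hz mod fs = 4 Hz.
4 Hz ≤ fs/2 = 22 Hz, appears at 4 Hz.
112 Hz mod fs = 24 Hz.
24 Hz > fs/2 = 22 Hz, folds to fs − 24 Hz = 20 Hz.
60 Hz mod fs = 16 Hz.
16 Hz ≤ fs/2 = 22 Hz, appears at 16 Hz.
116 Hz mod fs = 28 Hz.
28 Hz > fs/2 = 22 Hz, folds to fs − 28 Hz = 16 Hz.
60 Hz and 116 Hz both map to 16 Hz.

60 Hz, 116 Hz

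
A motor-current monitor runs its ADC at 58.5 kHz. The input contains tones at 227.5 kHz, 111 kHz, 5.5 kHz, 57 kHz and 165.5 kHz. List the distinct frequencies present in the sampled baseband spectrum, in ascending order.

1.5 kHz, 5.5 kHz, 6 kHz, 6.5 kHz, 10 kHz

fs/2 = 29.25 kHz.
227.5 kHz mod fs = 52 kHz.
52 kHz > fs/2 = 29.25 kHz, folds to fs − 52 kHz = 6.5 kHz.
111 kHz mod fs = 52.5 kHz.
52.5 kHz > fs/2 = 29.25 kHz, folds to fs − 52.5 kHz = 6 kHz.
5.5 kHz ≤ fs/2 = 29.25 kHz, passes unchanged.
57 kHz > fs/2 = 29.25 kHz, folds to fs − 57 kHz = 1.5 kHz.
165.5 kHz mod fs = 48.5 kHz.
48.5 kHz > fs/2 = 29.25 kHz, folds to fs − 48.5 kHz = 10 kHz.
Distinct values: {1.5 kHz, 5.5 kHz, 6 kHz, 6.5 kHz, 10 kHz}.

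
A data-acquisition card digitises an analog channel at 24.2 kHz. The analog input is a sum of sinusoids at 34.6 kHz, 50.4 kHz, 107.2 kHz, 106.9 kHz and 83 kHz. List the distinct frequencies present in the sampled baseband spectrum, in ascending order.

fs/2 = 12.1 kHz.
34.6 kHz mod fs = 10.4 kHz.
10.4 kHz ≤ fs/2 = 12.1 kHz, appears at 10.4 kHz.
50.4 kHz mod fs = 2 kHz.
2 kHz ≤ fs/2 = 12.1 kHz, appears at 2 kHz.
107.2 kHz mod fs = 10.4 kHz.
10.4 kHz ≤ fs/2 = 12.1 kHz, appears at 10.4 kHz.
106.9 kHz mod fs = 10.1 kHz.
10.1 kHz ≤ fs/2 = 12.1 kHz, appears at 10.1 kHz.
83 kHz mod fs = 10.4 kHz.
10.4 kHz ≤ fs/2 = 12.1 kHz, appears at 10.4 kHz.
Distinct values: {2 kHz, 10.1 kHz, 10.4 kHz}.

2 kHz, 10.1 kHz, 10.4 kHz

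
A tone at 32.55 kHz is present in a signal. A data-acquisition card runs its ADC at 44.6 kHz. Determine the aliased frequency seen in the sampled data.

12.05 kHz

32.55 kHz > fs/2 = 22.3 kHz, folds to fs − 32.55 kHz = 12.05 kHz.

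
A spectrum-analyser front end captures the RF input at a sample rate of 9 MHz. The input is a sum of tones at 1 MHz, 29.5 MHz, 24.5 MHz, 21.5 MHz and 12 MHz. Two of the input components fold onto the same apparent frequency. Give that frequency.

2.5 MHz

fs/2 = 4.5 MHz.
1 MHz ≤ fs/2 = 4.5 MHz, passes unchanged.
29.5 MHz mod fs = 2.5 MHz.
2.5 MHz ≤ fs/2 = 4.5 MHz, appears at 2.5 MHz.
24.5 MHz mod fs = 6.5 MHz.
6.5 MHz > fs/2 = 4.5 MHz, folds to fs − 6.5 MHz = 2.5 MHz.
21.5 MHz mod fs = 3.5 MHz.
3.5 MHz ≤ fs/2 = 4.5 MHz, appears at 3.5 MHz.
12 MHz mod fs = 3 MHz.
3 MHz ≤ fs/2 = 4.5 MHz, appears at 3 MHz.
24.5 MHz and 29.5 MHz both map to 2.5 MHz.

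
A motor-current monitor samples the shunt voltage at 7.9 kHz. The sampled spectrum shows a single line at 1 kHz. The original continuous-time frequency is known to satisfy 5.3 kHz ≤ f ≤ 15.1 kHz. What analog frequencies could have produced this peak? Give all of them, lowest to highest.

Frequencies that alias to 1 kHz are k·fs ± 1 kHz for integer k ≥ 0.
k=0: 1 kHz.
k=1: 6.9 kHz, 8.9 kHz.
k=2: 14.8 kHz, 16.8 kHz.
k=3: 22.7 kHz, 24.7 kHz.
Within [5.3 kHz, 15.1 kHz]: 6.9 kHz, 8.9 kHz, 14.8 kHz.

6.9 kHz, 8.9 kHz, 14.8 kHz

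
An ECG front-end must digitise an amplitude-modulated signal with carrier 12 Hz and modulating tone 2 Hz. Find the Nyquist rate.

28 Hz

AM sidebands sit at fc ± fm = 10 Hz and 14 Hz.
Highest-frequency component: 14 Hz.
Nyquist rate = 2 × 14 Hz = 28 Hz.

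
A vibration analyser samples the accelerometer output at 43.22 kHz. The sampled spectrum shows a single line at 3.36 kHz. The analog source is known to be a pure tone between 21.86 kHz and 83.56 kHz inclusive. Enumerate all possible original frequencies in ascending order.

39.86 kHz, 46.58 kHz, 83.08 kHz

Frequencies that alias to 3.36 kHz are k·fs ± 3.36 kHz for integer k ≥ 0.
k=0: 3.36 kHz.
k=1: 39.86 kHz, 46.58 kHz.
k=2: 83.08 kHz, 89.8 kHz.
k=3: 126.3 kHz, 133.02 kHz.
Within [21.86 kHz, 83.56 kHz]: 39.86 kHz, 46.58 kHz, 83.08 kHz.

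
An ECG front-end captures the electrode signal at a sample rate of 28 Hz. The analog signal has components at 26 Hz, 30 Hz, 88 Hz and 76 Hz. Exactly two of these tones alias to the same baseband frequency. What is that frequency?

2 Hz

fs/2 = 14 Hz.
26 Hz > fs/2 = 14 Hz, folds to fs − 26 Hz = 2 Hz.
30 Hz mod fs = 2 Hz.
2 Hz ≤ fs/2 = 14 Hz, appears at 2 Hz.
88 Hz mod fs = 4 Hz.
4 Hz ≤ fs/2 = 14 Hz, appears at 4 Hz.
76 Hz mod fs = 20 Hz.
20 Hz > fs/2 = 14 Hz, folds to fs − 20 Hz = 8 Hz.
26 Hz and 30 Hz both map to 2 Hz.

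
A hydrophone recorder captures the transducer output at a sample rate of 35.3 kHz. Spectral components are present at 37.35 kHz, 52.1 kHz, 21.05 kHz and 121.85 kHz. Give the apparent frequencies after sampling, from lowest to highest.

2.05 kHz, 14.25 kHz, 15.95 kHz, 16.8 kHz

fs/2 = 17.65 kHz.
37.35 kHz mod fs = 2.05 kHz.
2.05 kHz ≤ fs/2 = 17.65 kHz, appears at 2.05 kHz.
52.1 kHz mod fs = 16.8 kHz.
16.8 kHz ≤ fs/2 = 17.65 kHz, appears at 16.8 kHz.
21.05 kHz > fs/2 = 17.65 kHz, folds to fs − 21.05 kHz = 14.25 kHz.
121.85 kHz mod fs = 15.95 kHz.
15.95 kHz ≤ fs/2 = 17.65 kHz, appears at 15.95 kHz.
Distinct values: {2.05 kHz, 14.25 kHz, 15.95 kHz, 16.8 kHz}.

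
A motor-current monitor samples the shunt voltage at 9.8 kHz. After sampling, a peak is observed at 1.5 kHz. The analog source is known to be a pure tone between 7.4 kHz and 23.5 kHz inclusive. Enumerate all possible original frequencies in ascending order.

Frequencies that alias to 1.5 kHz are k·fs ± 1.5 kHz for integer k ≥ 0.
k=0: 1.5 kHz.
k=1: 8.3 kHz, 11.3 kHz.
k=2: 18.1 kHz, 21.1 kHz.
k=3: 27.9 kHz, 30.9 kHz.
Within [7.4 kHz, 23.5 kHz]: 8.3 kHz, 11.3 kHz, 18.1 kHz, 21.1 kHz.

8.3 kHz, 11.3 kHz, 18.1 kHz, 21.1 kHz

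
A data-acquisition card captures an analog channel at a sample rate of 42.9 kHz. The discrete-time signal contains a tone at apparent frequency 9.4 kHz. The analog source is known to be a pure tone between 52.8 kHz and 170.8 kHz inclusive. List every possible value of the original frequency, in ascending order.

Frequencies that alias to 9.4 kHz are k·fs ± 9.4 kHz for integer k ≥ 0.
k=0: 9.4 kHz.
k=1: 33.5 kHz, 52.3 kHz.
k=2: 76.4 kHz, 95.2 kHz.
k=3: 119.3 kHz, 138.1 kHz.
k=4: 162.2 kHz, 181 kHz.
k=5: 205.1 kHz, 223.9 kHz.
Within [52.8 kHz, 170.8 kHz]: 76.4 kHz, 95.2 kHz, 119.3 kHz, 138.1 kHz, 162.2 kHz.

76.4 kHz, 95.2 kHz, 119.3 kHz, 138.1 kHz, 162.2 kHz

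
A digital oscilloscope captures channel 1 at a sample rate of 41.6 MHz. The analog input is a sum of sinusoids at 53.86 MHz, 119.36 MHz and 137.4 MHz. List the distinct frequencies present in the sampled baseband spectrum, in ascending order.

fs/2 = 20.8 MHz.
53.86 MHz mod fs = 12.26 MHz.
12.26 MHz ≤ fs/2 = 20.8 MHz, appears at 12.26 MHz.
119.36 MHz mod fs = 36.16 MHz.
36.16 MHz > fs/2 = 20.8 MHz, folds to fs − 36.16 MHz = 5.44 MHz.
137.4 MHz mod fs = 12.6 MHz.
12.6 MHz ≤ fs/2 = 20.8 MHz, appears at 12.6 MHz.
Distinct values: {5.44 MHz, 12.26 MHz, 12.6 MHz}.

5.44 MHz, 12.26 MHz, 12.6 MHz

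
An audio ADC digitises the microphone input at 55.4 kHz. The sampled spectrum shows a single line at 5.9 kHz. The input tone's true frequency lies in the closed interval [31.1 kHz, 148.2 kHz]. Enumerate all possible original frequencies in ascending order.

Frequencies that alias to 5.9 kHz are k·fs ± 5.9 kHz for integer k ≥ 0.
k=0: 5.9 kHz.
k=1: 49.5 kHz, 61.3 kHz.
k=2: 104.9 kHz, 116.7 kHz.
k=3: 160.3 kHz, 172.1 kHz.
Within [31.1 kHz, 148.2 kHz]: 49.5 kHz, 61.3 kHz, 104.9 kHz, 116.7 kHz.

49.5 kHz, 61.3 kHz, 104.9 kHz, 116.7 kHz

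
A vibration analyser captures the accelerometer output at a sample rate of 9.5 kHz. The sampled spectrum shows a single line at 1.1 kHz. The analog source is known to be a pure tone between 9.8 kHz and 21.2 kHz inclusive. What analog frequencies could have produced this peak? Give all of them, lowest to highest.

10.6 kHz, 17.9 kHz, 20.1 kHz

Frequencies that alias to 1.1 kHz are k·fs ± 1.1 kHz for integer k ≥ 0.
k=0: 1.1 kHz.
k=1: 8.4 kHz, 10.6 kHz.
k=2: 17.9 kHz, 20.1 kHz.
k=3: 27.4 kHz, 29.6 kHz.
Within [9.8 kHz, 21.2 kHz]: 10.6 kHz, 17.9 kHz, 20.1 kHz.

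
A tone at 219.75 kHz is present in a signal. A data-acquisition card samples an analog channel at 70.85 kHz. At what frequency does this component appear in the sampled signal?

7.2 kHz

219.75 kHz mod fs = 7.2 kHz.
7.2 kHz ≤ fs/2 = 35.425 kHz, appears at 7.2 kHz.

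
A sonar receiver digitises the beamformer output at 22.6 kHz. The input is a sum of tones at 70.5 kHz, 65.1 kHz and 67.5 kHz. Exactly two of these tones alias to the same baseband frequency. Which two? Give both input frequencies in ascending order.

65.1 kHz, 70.5 kHz

fs/2 = 11.3 kHz.
70.5 kHz mod fs = 2.7 kHz.
2.7 kHz ≤ fs/2 = 11.3 kHz, appears at 2.7 kHz.
65.1 kHz mod fs = 19.9 kHz.
19.9 kHz > fs/2 = 11.3 kHz, folds to fs − 19.9 kHz = 2.7 kHz.
67.5 kHz mod fs = 22.3 kHz.
22.3 kHz > fs/2 = 11.3 kHz, folds to fs − 22.3 kHz = 0.3 kHz.
65.1 kHz and 70.5 kHz both map to 2.7 kHz.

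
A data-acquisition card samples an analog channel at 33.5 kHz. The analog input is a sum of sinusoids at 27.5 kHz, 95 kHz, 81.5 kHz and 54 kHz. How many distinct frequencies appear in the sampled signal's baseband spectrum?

4

fs/2 = 16.75 kHz.
27.5 kHz > fs/2 = 16.75 kHz, folds to fs − 27.5 kHz = 6 kHz.
95 kHz mod fs = 28 kHz.
28 kHz > fs/2 = 16.75 kHz, folds to fs − 28 kHz = 5.5 kHz.
81.5 kHz mod fs = 14.5 kHz.
14.5 kHz ≤ fs/2 = 16.75 kHz, appears at 14.5 kHz.
54 kHz mod fs = 20.5 kHz.
20.5 kHz > fs/2 = 16.75 kHz, folds to fs − 20.5 kHz = 13 kHz.
Distinct values: {5.5 kHz, 6 kHz, 13 kHz, 14.5 kHz} → 4.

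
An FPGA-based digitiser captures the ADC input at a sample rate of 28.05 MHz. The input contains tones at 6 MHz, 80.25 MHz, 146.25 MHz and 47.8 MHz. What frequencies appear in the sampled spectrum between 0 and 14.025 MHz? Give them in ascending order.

fs/2 = 14.025 MHz.
6 MHz ≤ fs/2 = 14.025 MHz, passes unchanged.
80.25 MHz mod fs = 24.15 MHz.
24.15 MHz > fs/2 = 14.025 MHz, folds to fs − 24.15 MHz = 3.9 MHz.
146.25 MHz mod fs = 6 MHz.
6 MHz ≤ fs/2 = 14.025 MHz, appears at 6 MHz.
47.8 MHz mod fs = 19.75 MHz.
19.75 MHz > fs/2 = 14.025 MHz, folds to fs − 19.75 MHz = 8.3 MHz.
Distinct values: {3.9 MHz, 6 MHz, 8.3 MHz}.

3.9 MHz, 6 MHz, 8.3 MHz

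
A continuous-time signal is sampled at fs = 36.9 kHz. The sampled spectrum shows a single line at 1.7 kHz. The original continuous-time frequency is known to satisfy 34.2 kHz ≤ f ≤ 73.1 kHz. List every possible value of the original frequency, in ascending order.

35.2 kHz, 38.6 kHz, 72.1 kHz

Frequencies that alias to 1.7 kHz are k·fs ± 1.7 kHz for integer k ≥ 0.
k=0: 1.7 kHz.
k=1: 35.2 kHz, 38.6 kHz.
k=2: 72.1 kHz, 75.5 kHz.
k=3: 109 kHz, 112.4 kHz.
Within [34.2 kHz, 73.1 kHz]: 35.2 kHz, 38.6 kHz, 72.1 kHz.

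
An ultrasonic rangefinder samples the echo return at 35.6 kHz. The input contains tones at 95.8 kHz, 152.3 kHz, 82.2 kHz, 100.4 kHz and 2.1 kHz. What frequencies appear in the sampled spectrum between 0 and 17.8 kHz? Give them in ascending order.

2.1 kHz, 6.4 kHz, 9.9 kHz, 11 kHz

fs/2 = 17.8 kHz.
95.8 kHz mod fs = 24.6 kHz.
24.6 kHz > fs/2 = 17.8 kHz, folds to fs − 24.6 kHz = 11 kHz.
152.3 kHz mod fs = 9.9 kHz.
9.9 kHz ≤ fs/2 = 17.8 kHz, appears at 9.9 kHz.
82.2 kHz mod fs = 11 kHz.
11 kHz ≤ fs/2 = 17.8 kHz, appears at 11 kHz.
100.4 kHz mod fs = 29.2 kHz.
29.2 kHz > fs/2 = 17.8 kHz, folds to fs − 29.2 kHz = 6.4 kHz.
2.1 kHz ≤ fs/2 = 17.8 kHz, passes unchanged.
Distinct values: {2.1 kHz, 6.4 kHz, 9.9 kHz, 11 kHz}.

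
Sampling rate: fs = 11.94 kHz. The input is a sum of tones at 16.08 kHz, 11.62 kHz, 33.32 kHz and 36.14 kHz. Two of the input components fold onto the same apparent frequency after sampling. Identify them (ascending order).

fs/2 = 5.97 kHz.
16.08 kHz mod fs = 4.14 kHz.
4.14 kHz ≤ fs/2 = 5.97 kHz, appears at 4.14 kHz.
11.62 kHz > fs/2 = 5.97 kHz, folds to fs − 11.62 kHz = 0.32 kHz.
33.32 kHz mod fs = 9.44 kHz.
9.44 kHz > fs/2 = 5.97 kHz, folds to fs − 9.44 kHz = 2.5 kHz.
36.14 kHz mod fs = 0.32 kHz.
0.32 kHz ≤ fs/2 = 5.97 kHz, appears at 0.32 kHz.
11.62 kHz and 36.14 kHz both map to 0.32 kHz.

11.62 kHz, 36.14 kHz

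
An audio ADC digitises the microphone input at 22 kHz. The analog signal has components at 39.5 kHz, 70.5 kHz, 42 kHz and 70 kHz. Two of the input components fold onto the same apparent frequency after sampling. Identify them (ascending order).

fs/2 = 11 kHz.
39.5 kHz mod fs = 17.5 kHz.
17.5 kHz > fs/2 = 11 kHz, folds to fs − 17.5 kHz = 4.5 kHz.
70.5 kHz mod fs = 4.5 kHz.
4.5 kHz ≤ fs/2 = 11 kHz, appears at 4.5 kHz.
42 kHz mod fs = 20 kHz.
20 kHz > fs/2 = 11 kHz, folds to fs − 20 kHz = 2 kHz.
70 kHz mod fs = 4 kHz.
4 kHz ≤ fs/2 = 11 kHz, appears at 4 kHz.
39.5 kHz and 70.5 kHz both map to 4.5 kHz.

39.5 kHz, 70.5 kHz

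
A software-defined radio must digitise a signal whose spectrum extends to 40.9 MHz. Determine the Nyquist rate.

81.8 MHz

Nyquist rate = 2 × 40.9 MHz = 81.8 MHz.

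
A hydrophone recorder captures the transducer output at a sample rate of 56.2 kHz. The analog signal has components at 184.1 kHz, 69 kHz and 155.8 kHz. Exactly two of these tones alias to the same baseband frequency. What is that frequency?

12.8 kHz

fs/2 = 28.1 kHz.
184.1 kHz mod fs = 15.5 kHz.
15.5 kHz ≤ fs/2 = 28.1 kHz, appears at 15.5 kHz.
69 kHz mod fs = 12.8 kHz.
12.8 kHz ≤ fs/2 = 28.1 kHz, appears at 12.8 kHz.
155.8 kHz mod fs = 43.4 kHz.
43.4 kHz > fs/2 = 28.1 kHz, folds to fs − 43.4 kHz = 12.8 kHz.
69 kHz and 155.8 kHz both map to 12.8 kHz.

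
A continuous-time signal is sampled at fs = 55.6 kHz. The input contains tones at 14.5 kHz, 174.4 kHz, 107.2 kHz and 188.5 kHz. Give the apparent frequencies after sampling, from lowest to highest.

fs/2 = 27.8 kHz.
14.5 kHz ≤ fs/2 = 27.8 kHz, passes unchanged.
174.4 kHz mod fs = 7.6 kHz.
7.6 kHz ≤ fs/2 = 27.8 kHz, appears at 7.6 kHz.
107.2 kHz mod fs = 51.6 kHz.
51.6 kHz > fs/2 = 27.8 kHz, folds to fs − 51.6 kHz = 4 kHz.
188.5 kHz mod fs = 21.7 kHz.
21.7 kHz ≤ fs/2 = 27.8 kHz, appears at 21.7 kHz.
Distinct values: {4 kHz, 7.6 kHz, 14.5 kHz, 21.7 kHz}.

4 kHz, 7.6 kHz, 14.5 kHz, 21.7 kHz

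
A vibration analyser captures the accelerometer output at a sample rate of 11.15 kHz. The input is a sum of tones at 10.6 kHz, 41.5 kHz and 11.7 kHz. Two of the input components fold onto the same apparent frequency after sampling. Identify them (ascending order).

10.6 kHz, 11.7 kHz

fs/2 = 5.575 kHz.
10.6 kHz > fs/2 = 5.575 kHz, folds to fs − 10.6 kHz = 0.55 kHz.
41.5 kHz mod fs = 8.05 kHz.
8.05 kHz > fs/2 = 5.575 kHz, folds to fs − 8.05 kHz = 3.1 kHz.
11.7 kHz mod fs = 0.55 kHz.
0.55 kHz ≤ fs/2 = 5.575 kHz, appears at 0.55 kHz.
10.6 kHz and 11.7 kHz both map to 0.55 kHz.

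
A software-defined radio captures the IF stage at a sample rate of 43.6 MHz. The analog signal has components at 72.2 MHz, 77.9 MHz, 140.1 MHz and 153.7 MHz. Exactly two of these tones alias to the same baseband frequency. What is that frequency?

fs/2 = 21.8 MHz.
72.2 MHz mod fs = 28.6 MHz.
28.6 MHz > fs/2 = 21.8 MHz, folds to fs − 28.6 MHz = 15 MHz.
77.9 MHz mod fs = 34.3 MHz.
34.3 MHz > fs/2 = 21.8 MHz, folds to fs − 34.3 MHz = 9.3 MHz.
140.1 MHz mod fs = 9.3 MHz.
9.3 MHz ≤ fs/2 = 21.8 MHz, appears at 9.3 MHz.
153.7 MHz mod fs = 22.9 MHz.
22.9 MHz > fs/2 = 21.8 MHz, folds to fs − 22.9 MHz = 20.7 MHz.
77.9 MHz and 140.1 MHz both map to 9.3 MHz.

9.3 MHz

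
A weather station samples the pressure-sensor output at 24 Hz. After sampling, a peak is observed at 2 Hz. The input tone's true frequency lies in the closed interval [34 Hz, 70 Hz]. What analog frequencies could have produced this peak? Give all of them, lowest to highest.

Frequencies that alias to 2 Hz are k·fs ± 2 Hz for integer k ≥ 0.
k=0: 2 Hz.
k=1: 22 Hz, 26 Hz.
k=2: 46 Hz, 50 Hz.
k=3: 70 Hz, 74 Hz.
k=4: 94 Hz, 98 Hz.
Within [34 Hz, 70 Hz]: 46 Hz, 50 Hz, 70 Hz.

46 Hz, 50 Hz, 70 Hz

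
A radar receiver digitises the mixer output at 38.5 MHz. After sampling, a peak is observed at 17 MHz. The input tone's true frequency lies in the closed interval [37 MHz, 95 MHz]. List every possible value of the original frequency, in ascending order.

55.5 MHz, 60 MHz, 94 MHz

Frequencies that alias to 17 MHz are k·fs ± 17 MHz for integer k ≥ 0.
k=0: 17 MHz.
k=1: 21.5 MHz, 55.5 MHz.
k=2: 60 MHz, 94 MHz.
k=3: 98.5 MHz, 132.5 MHz.
Within [37 MHz, 95 MHz]: 55.5 MHz, 60 MHz, 94 MHz.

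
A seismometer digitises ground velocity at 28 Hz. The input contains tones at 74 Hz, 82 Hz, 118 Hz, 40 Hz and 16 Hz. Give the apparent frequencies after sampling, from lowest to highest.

2 Hz, 6 Hz, 10 Hz, 12 Hz

fs/2 = 14 Hz.
74 Hz mod fs = 18 Hz.
18 Hz > fs/2 = 14 Hz, folds to fs − 18 Hz = 10 Hz.
82 Hz mod fs = 26 Hz.
26 Hz > fs/2 = 14 Hz, folds to fs − 26 Hz = 2 Hz.
118 Hz mod fs = 6 Hz.
6 Hz ≤ fs/2 = 14 Hz, appears at 6 Hz.
40 Hz mod fs = 12 Hz.
12 Hz ≤ fs/2 = 14 Hz, appears at 12 Hz.
16 Hz > fs/2 = 14 Hz, folds to fs − 16 Hz = 12 Hz.
Distinct values: {2 Hz, 6 Hz, 10 Hz, 12 Hz}.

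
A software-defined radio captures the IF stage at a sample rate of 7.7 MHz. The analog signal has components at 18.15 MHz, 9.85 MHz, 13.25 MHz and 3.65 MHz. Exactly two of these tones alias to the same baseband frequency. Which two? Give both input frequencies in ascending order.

fs/2 = 3.85 MHz.
18.15 MHz mod fs = 2.75 MHz.
2.75 MHz ≤ fs/2 = 3.85 MHz, appears at 2.75 MHz.
9.85 MHz mod fs = 2.15 MHz.
2.15 MHz ≤ fs/2 = 3.85 MHz, appears at 2.15 MHz.
13.25 MHz mod fs = 5.55 MHz.
5.55 MHz > fs/2 = 3.85 MHz, folds to fs − 5.55 MHz = 2.15 MHz.
3.65 MHz ≤ fs/2 = 3.85 MHz, passes unchanged.
9.85 MHz and 13.25 MHz both map to 2.15 MHz.

9.85 MHz, 13.25 MHz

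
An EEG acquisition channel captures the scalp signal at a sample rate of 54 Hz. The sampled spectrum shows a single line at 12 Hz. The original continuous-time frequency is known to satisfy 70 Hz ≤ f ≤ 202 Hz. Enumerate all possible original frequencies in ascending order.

96 Hz, 120 Hz, 150 Hz, 174 Hz

Frequencies that alias to 12 Hz are k·fs ± 12 Hz for integer k ≥ 0.
k=0: 12 Hz.
k=1: 42 Hz, 66 Hz.
k=2: 96 Hz, 120 Hz.
k=3: 150 Hz, 174 Hz.
k=4: 204 Hz, 228 Hz.
Within [70 Hz, 202 Hz]: 96 Hz, 120 Hz, 150 Hz, 174 Hz.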